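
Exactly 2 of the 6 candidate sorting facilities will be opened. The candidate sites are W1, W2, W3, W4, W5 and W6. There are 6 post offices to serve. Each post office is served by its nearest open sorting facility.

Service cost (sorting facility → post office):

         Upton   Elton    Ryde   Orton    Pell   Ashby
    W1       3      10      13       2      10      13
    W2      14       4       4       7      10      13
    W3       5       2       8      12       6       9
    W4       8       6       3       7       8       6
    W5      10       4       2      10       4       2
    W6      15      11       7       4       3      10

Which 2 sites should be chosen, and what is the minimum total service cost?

Choose W1 and W5; total service cost 17.

With exactly 2 open, each post office uses its cheapest among the chosen.
{W1, W5}: Upton→W1 3, Elton→W5 4, Ryde→W5 2, Orton→W1 2, Pell→W5 4, Ashby→W5 2. Service cost 17.
{W3, W5}: service cost 25
{W5, W6}: service cost 25
Among all 15 size-2 choices, {W1, W5} is lowest.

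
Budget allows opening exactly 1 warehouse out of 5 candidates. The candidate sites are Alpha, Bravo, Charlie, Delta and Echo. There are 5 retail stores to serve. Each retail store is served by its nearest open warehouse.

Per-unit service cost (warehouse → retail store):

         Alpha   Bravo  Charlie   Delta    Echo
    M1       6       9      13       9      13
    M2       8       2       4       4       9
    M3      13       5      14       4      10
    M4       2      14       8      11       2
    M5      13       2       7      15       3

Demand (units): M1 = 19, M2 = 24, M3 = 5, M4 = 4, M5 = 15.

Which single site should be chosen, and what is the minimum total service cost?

Choose Bravo only; total service cost 330.

With exactly 1 open, each retail store uses its cheapest among the chosen.
{Bravo}: M1→Bravo 9·19=171, M2→Bravo 2·24=48, M3→Bravo 5·5=25, M4→Bravo 14·4=56, M5→Bravo 2·15=30. Service cost 330.
{Charlie}: service cost 550
{Delta}: service cost 556
Among all 5 size-1 choices, {Bravo} is lowest.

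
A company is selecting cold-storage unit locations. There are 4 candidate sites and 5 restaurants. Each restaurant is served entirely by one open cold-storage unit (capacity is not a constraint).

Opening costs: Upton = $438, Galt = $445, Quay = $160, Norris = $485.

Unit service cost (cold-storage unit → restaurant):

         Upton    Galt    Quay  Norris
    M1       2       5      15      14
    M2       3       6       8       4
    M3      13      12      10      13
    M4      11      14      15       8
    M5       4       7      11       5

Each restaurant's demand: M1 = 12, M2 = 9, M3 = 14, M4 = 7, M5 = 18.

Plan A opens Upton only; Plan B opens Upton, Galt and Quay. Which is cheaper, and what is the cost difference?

Plan A is cheaper by 563.

Plan A: {Upton}: M1→Upton 2·12=24, M2→Upton 3·9=27, M3→Upton 13·14=182, M4→Upton 11·7=77, M5→Upton 4·18=72. Service 382; fixed 438; total 820.
Plan B: {Upton, Galt, Quay}: M1→Upton 2·12=24, M2→Upton 3·9=27, M3→Quay 10·14=140, M4→Upton 11·7=77, M5→Upton 4·18=72. Service 340; fixed 1043; total 1383.
Difference: |820 − 1383| = 563.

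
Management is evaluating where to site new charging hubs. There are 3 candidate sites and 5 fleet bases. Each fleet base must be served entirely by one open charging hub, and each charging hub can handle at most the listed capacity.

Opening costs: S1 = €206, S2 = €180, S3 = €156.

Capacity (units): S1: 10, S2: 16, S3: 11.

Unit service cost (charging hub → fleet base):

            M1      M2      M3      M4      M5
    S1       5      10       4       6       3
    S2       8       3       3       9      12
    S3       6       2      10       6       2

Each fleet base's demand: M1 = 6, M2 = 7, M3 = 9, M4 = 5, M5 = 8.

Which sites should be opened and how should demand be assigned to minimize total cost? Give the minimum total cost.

Minimum total cost: 680

Open {S1, S2, S3}: M1→S3 6·6=36, M2→S2 3·7=21, M3→S2 3·9=27, M4→S3 6·5=30, M5→S1 3·8=24.
Loads: S1 carries 8/10, S2 carries 16/16, S3 carries 11/11. Service 138; fixed 542; total 680.
Next best feasible plan costs 761.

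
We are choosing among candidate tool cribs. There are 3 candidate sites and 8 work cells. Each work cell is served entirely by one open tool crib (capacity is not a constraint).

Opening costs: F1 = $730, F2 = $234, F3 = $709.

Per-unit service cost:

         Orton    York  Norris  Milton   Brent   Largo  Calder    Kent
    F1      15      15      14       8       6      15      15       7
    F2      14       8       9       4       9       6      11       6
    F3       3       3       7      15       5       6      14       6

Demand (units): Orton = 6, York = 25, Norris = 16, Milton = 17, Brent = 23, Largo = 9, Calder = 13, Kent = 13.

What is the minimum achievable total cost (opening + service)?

For any fixed open set, each work cell goes to its cheapest open site; total = fixed + service.
{F2}: Orton→F2 14·6=84, York→F2 8·25=200, Norris→F2 9·16=144, Milton→F2 4·17=68, Brent→F2 9·23=207, Largo→F2 6·9=54, Calder→F2 11·13=143, Kent→F2 6·13=78. Service 978; fixed 234; total 1212.
{F3}: Orton→F3 3·6=18, York→F3 3·25=75, Norris→F3 7·16=112, Milton→F3 15·17=255, Brent→F3 5·23=115, Largo→F3 6·9=54, Calder→F3 14·13=182, Kent→F3 6·13=78. Service 889; fixed 709; total 1598.
{F2, F3}: service 663 + fixed 943 = 1606
{F1, F2, F3}: service 663 + fixed 1673 = 2336
(All 7 nonempty subsets were checked; F2 only is lowest.)

Minimum total cost: 1212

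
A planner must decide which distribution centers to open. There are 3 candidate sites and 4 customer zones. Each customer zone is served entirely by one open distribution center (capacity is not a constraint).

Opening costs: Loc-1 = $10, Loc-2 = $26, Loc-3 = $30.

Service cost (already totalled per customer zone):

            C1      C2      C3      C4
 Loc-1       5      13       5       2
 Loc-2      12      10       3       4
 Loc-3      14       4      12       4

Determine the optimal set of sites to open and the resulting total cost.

For any fixed open set, each customer zone goes to its cheapest open site; total = fixed + service.
{Loc-1}: C1→Loc-1 5, C2→Loc-1 13, C3→Loc-1 5, C4→Loc-1 2. Service 25; fixed 10; total 35.
{Loc-2}: C1→Loc-2 12, C2→Loc-2 10, C3→Loc-2 3, C4→Loc-2 4. Service 29; fixed 26; total 55.
{Loc-1, Loc-2}: service 20 + fixed 36 = 56
{Loc-1, Loc-2, Loc-3}: service 14 + fixed 66 = 80
No other subset beats 35.

Open Loc-1 only; minimum total cost 35.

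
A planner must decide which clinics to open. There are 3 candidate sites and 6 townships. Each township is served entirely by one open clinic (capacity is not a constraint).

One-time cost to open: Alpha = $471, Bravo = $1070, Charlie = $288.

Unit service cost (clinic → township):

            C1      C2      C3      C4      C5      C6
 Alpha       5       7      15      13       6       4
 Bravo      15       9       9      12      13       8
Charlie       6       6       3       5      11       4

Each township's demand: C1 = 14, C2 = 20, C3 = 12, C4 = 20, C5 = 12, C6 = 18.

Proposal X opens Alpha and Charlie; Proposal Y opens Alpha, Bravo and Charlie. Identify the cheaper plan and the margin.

Proposal X is cheaper by 1070.

Proposal X: {Alpha, Charlie}: C1→Alpha 5·14=70, C2→Charlie 6·20=120, C3→Charlie 3·12=36, C4→Charlie 5·20=100, C5→Alpha 6·12=72, C6→Alpha 4·18=72. Service 470; fixed 759; total 1229.
Proposal Y: {Alpha, Bravo, Charlie}: C1→Alpha 5·14=70, C2→Charlie 6·20=120, C3→Charlie 3·12=36, C4→Charlie 5·20=100, C5→Alpha 6·12=72, C6→Alpha 4·18=72. Service 470; fixed 1829; total 2299.
Difference: |1229 − 2299| = 1070.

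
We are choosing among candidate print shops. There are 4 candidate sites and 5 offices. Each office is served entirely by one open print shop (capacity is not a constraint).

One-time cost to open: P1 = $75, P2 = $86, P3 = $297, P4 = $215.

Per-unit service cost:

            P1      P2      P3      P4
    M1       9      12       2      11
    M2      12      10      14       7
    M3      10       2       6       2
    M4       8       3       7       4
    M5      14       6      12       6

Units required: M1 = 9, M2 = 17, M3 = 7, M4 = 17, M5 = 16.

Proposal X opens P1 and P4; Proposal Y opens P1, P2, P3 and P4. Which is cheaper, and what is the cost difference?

Proposal X is cheaper by 303.

Proposal X: {P1, P4}: M1→P1 9·9=81, M2→P4 7·17=119, M3→P4 2·7=14, M4→P4 4·17=68, M5→P4 6·16=96. Service 378; fixed 290; total 668.
Proposal Y: {P1, P2, P3, P4}: M1→P3 2·9=18, M2→P4 7·17=119, M3→P2 2·7=14, M4→P2 3·17=51, M5→P2 6·16=96. Service 298; fixed 673; total 971.
Difference: |668 − 971| = 303.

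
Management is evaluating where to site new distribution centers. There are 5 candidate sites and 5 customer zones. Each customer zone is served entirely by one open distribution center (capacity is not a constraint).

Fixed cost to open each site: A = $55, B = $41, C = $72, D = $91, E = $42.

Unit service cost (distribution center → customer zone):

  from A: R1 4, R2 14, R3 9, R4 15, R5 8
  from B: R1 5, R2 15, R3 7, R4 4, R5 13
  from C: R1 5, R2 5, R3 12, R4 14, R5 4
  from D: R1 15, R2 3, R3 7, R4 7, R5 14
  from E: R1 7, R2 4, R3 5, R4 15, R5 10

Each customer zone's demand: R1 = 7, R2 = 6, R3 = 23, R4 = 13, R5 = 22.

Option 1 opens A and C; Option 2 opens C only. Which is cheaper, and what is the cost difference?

Option 1 is cheaper by 21.

Option 1: {A, C}: R1→A 4·7=28, R2→C 5·6=30, R3→A 9·23=207, R4→C 14·13=182, R5→C 4·22=88. Service 535; fixed 127; total 662.
Option 2: {C}: R1→C 5·7=35, R2→C 5·6=30, R3→C 12·23=276, R4→C 14·13=182, R5→C 4·22=88. Service 611; fixed 72; total 683.
Difference: |662 − 683| = 21.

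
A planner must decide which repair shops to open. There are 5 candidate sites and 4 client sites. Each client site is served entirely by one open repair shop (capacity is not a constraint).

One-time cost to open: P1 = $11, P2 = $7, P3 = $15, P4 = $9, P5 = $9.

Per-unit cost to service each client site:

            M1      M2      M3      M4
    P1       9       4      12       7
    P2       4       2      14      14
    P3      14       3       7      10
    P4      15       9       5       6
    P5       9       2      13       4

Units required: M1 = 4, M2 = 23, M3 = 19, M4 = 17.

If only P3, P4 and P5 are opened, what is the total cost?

Each client site is assigned to its cheapest site among the open ones.
{P3, P4, P5}: M1→P5 9·4=36, M2→P5 2·23=46, M3→P4 5·19=95, M4→P5 4·17=68. Service 245; fixed 33; total 278.

Total cost: 278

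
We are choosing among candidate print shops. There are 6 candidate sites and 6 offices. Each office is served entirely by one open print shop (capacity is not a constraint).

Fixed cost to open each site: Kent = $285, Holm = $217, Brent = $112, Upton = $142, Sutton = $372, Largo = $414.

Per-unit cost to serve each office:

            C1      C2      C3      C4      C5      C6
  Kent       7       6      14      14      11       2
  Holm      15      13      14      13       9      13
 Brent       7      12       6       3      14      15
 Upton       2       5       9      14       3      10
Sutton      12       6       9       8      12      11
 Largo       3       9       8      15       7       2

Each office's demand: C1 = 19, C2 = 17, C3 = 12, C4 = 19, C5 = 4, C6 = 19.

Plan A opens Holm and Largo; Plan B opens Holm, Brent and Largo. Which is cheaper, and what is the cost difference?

Plan B is cheaper by 102.

Plan A: {Holm, Largo}: C1→Largo 3·19=57, C2→Largo 9·17=153, C3→Largo 8·12=96, C4→Holm 13·19=247, C5→Largo 7·4=28, C6→Largo 2·19=38. Service 619; fixed 631; total 1250.
Plan B: {Holm, Brent, Largo}: C1→Largo 3·19=57, C2→Largo 9·17=153, C3→Brent 6·12=72, C4→Brent 3·19=57, C5→Largo 7·4=28, C6→Largo 2·19=38. Service 405; fixed 743; total 1148.
Difference: |1250 − 1148| = 102.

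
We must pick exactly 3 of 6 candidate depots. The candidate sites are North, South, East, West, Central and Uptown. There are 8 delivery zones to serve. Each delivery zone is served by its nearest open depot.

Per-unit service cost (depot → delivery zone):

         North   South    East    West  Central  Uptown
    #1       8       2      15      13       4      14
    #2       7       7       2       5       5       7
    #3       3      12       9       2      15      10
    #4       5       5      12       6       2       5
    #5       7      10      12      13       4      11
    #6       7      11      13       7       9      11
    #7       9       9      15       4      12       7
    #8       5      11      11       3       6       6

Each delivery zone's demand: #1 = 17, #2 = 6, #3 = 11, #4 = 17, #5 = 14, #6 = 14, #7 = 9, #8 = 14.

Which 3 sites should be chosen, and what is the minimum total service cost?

With exactly 3 open, each delivery zone uses its cheapest among the chosen.
{South, West, Central}: #1→South 2·17=34, #2→West 5·6=30, #3→West 2·11=22, #4→Central 2·17=34, #5→Central 4·14=56, #6→West 7·14=98, #7→West 4·9=36, #8→West 3·14=42. Service cost 352.
{East, West, Central}: service cost 368
{North, West, Central}: service cost 386
Among all 20 size-3 choices, {South, West, Central} is lowest.

Choose South, West and Central; total service cost 352.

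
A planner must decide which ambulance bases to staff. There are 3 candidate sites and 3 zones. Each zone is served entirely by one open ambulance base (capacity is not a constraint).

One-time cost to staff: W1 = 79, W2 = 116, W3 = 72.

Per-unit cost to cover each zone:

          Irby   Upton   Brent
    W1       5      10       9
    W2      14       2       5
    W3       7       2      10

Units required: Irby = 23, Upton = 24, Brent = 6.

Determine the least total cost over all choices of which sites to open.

For any fixed open set, each zone goes to its cheapest open site; total = fixed + service.
{W3}: Irby→W3 7·23=161, Upton→W3 2·24=48, Brent→W3 10·6=60. Service 269; fixed 72; total 341.
{W1, W3}: Irby→W1 5·23=115, Upton→W3 2·24=48, Brent→W1 9·6=54. Service 217; fixed 151; total 368.
{W1, W2}: Irby→W1 5·23=115, Upton→W2 2·24=48, Brent→W2 5·6=30. Service 193; fixed 195; total 388.
{W1, W2, W3}: Irby→W1 5·23=115, Upton→W2 2·24=48, Brent→W2 5·6=30. Service 193; fixed 267; total 460.
No other subset beats 341.

Minimum total cost: 341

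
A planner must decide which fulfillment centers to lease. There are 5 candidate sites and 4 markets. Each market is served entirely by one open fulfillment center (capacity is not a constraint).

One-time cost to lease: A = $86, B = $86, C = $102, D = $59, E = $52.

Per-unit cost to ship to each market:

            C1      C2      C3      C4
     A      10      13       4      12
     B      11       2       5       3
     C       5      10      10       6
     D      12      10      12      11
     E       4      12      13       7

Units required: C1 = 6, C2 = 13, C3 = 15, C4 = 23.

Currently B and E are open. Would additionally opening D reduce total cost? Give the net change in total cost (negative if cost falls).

Current service cost with {B, E}: 194.
Adding D: each market re-picks its cheapest; new service cost 194, saving 0.
Extra fixed cost: 59. Net change = 59 − 0 = 59.
(Totals: 332 → 391.)

No — net change +59 (cost rises by 59).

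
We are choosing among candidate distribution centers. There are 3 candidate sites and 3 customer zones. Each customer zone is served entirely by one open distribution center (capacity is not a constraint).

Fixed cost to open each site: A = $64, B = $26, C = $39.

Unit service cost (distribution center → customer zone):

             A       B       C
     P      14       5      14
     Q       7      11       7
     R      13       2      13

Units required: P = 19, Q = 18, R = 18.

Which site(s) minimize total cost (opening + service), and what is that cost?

For any fixed open set, each customer zone goes to its cheapest open site; total = fixed + service.
{B, C}: P→B 5·19=95, Q→C 7·18=126, R→B 2·18=36. Service 257; fixed 65; total 322.
{A, B}: service 257 + fixed 90 = 347
{B}: service 329 + fixed 26 = 355
{A, B, C}: P→B 5·19=95, Q→A 7·18=126, R→B 2·18=36. Service 257; fixed 129; total 386.
(All 7 nonempty subsets were checked; B and C is lowest.)

Open B and C; minimum total cost 322.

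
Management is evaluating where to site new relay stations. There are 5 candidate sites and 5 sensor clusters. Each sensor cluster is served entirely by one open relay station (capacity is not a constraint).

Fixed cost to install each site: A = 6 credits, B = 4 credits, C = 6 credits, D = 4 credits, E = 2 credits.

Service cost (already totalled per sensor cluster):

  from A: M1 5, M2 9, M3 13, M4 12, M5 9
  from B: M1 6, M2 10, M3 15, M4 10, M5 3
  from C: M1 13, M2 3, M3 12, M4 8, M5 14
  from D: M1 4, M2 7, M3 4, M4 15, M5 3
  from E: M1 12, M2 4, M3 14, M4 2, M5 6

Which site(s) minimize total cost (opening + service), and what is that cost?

Open D and E; minimum total cost 23.

For any fixed open set, each sensor cluster goes to its cheapest open site; total = fixed + service.
{D, E}: M1→D 4, M2→E 4, M3→D 4, M4→E 2, M5→D 3. Service 17; fixed 6; total 23.
{B, D, E}: service 17 + fixed 10 = 27
{C, D, E}: service 16 + fixed 12 = 28
{A, B, C, D, E}: M1→D 4, M2→C 3, M3→D 4, M4→E 2, M5→B 3. Service 16; fixed 22; total 38.
No other subset beats 23.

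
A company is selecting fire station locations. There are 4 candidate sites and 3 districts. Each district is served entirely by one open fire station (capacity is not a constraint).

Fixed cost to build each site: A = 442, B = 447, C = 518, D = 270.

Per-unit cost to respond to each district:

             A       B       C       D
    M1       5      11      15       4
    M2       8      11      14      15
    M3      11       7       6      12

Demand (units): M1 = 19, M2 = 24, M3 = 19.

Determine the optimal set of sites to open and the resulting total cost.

Open D only; minimum total cost 934.

For any fixed open set, each district goes to its cheapest open site; total = fixed + service.
{D}: M1→D 4·19=76, M2→D 15·24=360, M3→D 12·19=228. Service 664; fixed 270; total 934.
{A}: service 496 + fixed 442 = 938
{B}: M1→B 11·19=209, M2→B 11·24=264, M3→B 7·19=133. Service 606; fixed 447; total 1053.
{A, B, C, D}: service 382 + fixed 1677 = 2059
(All 15 nonempty subsets were checked; D only is lowest.)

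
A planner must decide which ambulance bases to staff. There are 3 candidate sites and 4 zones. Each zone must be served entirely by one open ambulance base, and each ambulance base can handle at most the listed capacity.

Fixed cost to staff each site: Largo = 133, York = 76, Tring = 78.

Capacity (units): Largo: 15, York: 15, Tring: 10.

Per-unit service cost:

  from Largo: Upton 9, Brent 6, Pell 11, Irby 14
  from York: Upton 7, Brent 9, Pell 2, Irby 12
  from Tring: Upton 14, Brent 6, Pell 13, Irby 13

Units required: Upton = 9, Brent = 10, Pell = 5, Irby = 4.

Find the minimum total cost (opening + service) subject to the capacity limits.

Open {Largo, York}: Upton→York 7·9=63, Brent→Largo 6·10=60, Pell→York 2·5=10, Irby→Largo 14·4=56.
Loads: Largo carries 14/15, York carries 14/15. Service 189; fixed 209; total 398.
Next best feasible plan costs 435.

Minimum total cost: 398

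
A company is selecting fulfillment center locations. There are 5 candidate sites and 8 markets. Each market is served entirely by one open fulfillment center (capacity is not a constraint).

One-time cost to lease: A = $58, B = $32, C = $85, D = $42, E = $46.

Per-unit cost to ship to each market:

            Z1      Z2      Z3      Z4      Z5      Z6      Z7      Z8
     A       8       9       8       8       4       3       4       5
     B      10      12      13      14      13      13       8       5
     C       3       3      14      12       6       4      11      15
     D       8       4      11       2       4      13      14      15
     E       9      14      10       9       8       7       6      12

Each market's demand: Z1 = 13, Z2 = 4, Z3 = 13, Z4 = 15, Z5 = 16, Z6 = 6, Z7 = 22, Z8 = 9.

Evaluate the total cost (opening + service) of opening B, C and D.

Each market is assigned to its cheapest site among the open ones.
{B, C, D}: Z1→C 3·13=39, Z2→C 3·4=12, Z3→D 11·13=143, Z4→D 2·15=30, Z5→D 4·16=64, Z6→C 4·6=24, Z7→B 8·22=176, Z8→B 5·9=45. Service 533; fixed 159; total 692.

Total cost: 692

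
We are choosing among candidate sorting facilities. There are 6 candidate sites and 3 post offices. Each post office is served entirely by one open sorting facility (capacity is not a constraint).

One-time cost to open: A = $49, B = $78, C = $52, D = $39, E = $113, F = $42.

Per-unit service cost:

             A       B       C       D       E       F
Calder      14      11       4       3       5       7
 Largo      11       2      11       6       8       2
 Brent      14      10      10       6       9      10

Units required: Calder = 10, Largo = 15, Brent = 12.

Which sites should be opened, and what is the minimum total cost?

For any fixed open set, each post office goes to its cheapest open site; total = fixed + service.
{D, F}: Calder→D 3·10=30, Largo→F 2·15=30, Brent→D 6·12=72. Service 132; fixed 81; total 213.
{D}: Calder→D 3·10=30, Largo→D 6·15=90, Brent→D 6·12=72. Service 192; fixed 39; total 231.
{B, D}: Calder→D 3·10=30, Largo→B 2·15=30, Brent→D 6·12=72. Service 132; fixed 117; total 249.
{A, B, C, D, E, F}: service 132 + fixed 373 = 505
No other subset beats 213.

Open D and F; minimum total cost 213.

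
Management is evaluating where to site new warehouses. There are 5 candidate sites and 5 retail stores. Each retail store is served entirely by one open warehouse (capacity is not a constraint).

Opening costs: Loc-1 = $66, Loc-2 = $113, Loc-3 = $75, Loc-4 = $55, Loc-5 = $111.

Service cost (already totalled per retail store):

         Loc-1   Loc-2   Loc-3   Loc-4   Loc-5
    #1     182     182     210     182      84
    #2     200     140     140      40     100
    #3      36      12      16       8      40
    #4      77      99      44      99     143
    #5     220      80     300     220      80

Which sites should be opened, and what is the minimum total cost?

Open Loc-4 and Loc-5; minimum total cost 477.

For any fixed open set, each retail store goes to its cheapest open site; total = fixed + service.
{Loc-4, Loc-5}: #1→Loc-5 84, #2→Loc-4 40, #3→Loc-4 8, #4→Loc-4 99, #5→Loc-5 80. Service 311; fixed 166; total 477.
{Loc-3, Loc-4, Loc-5}: service 256 + fixed 241 = 497
{Loc-3, Loc-5}: #1→Loc-5 84, #2→Loc-5 100, #3→Loc-3 16, #4→Loc-3 44, #5→Loc-5 80. Service 324; fixed 186; total 510.
{Loc-1, Loc-2, Loc-3, Loc-4, Loc-5}: service 256 + fixed 420 = 676
No other subset beats 477.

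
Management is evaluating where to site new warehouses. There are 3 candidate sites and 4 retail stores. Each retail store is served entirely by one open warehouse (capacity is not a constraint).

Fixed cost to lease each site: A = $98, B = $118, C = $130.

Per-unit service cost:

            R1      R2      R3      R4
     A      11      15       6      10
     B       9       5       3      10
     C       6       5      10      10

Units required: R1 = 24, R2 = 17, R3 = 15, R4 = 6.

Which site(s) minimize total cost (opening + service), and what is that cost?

For any fixed open set, each retail store goes to its cheapest open site; total = fixed + service.
{B}: R1→B 9·24=216, R2→B 5·17=85, R3→B 3·15=45, R4→B 10·6=60. Service 406; fixed 118; total 524.
{C}: service 439 + fixed 130 = 569
{B, C}: R1→C 6·24=144, R2→B 5·17=85, R3→B 3·15=45, R4→B 10·6=60. Service 334; fixed 248; total 582.
{A, B, C}: R1→C 6·24=144, R2→B 5·17=85, R3→B 3·15=45, R4→A 10·6=60. Service 334; fixed 346; total 680.
No other subset beats 524.

Open B only; minimum total cost 524.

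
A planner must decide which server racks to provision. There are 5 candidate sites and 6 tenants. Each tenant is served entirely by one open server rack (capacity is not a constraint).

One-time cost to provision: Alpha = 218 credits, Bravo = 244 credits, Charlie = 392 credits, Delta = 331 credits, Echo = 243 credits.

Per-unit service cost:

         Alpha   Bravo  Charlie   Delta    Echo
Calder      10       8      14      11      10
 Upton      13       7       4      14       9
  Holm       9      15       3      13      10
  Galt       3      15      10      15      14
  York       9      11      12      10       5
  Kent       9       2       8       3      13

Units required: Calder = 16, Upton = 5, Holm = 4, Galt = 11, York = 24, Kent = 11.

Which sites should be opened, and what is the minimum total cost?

For any fixed open set, each tenant goes to its cheapest open site; total = fixed + service.
{Alpha}: Calder→Alpha 10·16=160, Upton→Alpha 13·5=65, Holm→Alpha 9·4=36, Galt→Alpha 3·11=33, York→Alpha 9·24=216, Kent→Alpha 9·11=99. Service 609; fixed 218; total 827.
{Echo}: service 662 + fixed 243 = 905
{Bravo}: service 674 + fixed 244 = 918
{Alpha, Bravo, Charlie, Delta, Echo}: service 335 + fixed 1428 = 1763
No other subset beats 827.

Open Alpha only; minimum total cost 827.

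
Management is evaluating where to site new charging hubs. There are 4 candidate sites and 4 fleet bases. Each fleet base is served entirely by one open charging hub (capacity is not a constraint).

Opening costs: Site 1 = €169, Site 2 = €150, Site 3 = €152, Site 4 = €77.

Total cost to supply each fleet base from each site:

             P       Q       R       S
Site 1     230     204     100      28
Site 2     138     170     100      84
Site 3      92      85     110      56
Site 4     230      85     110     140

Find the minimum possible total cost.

For any fixed open set, each fleet base goes to its cheapest open site; total = fixed + service.
{Site 3}: P→Site 3 92, Q→Site 3 85, R→Site 3 110, S→Site 3 56. Service 343; fixed 152; total 495.
{Site 3, Site 4}: P→Site 3 92, Q→Site 3 85, R→Site 3 110, S→Site 3 56. Service 343; fixed 229; total 572.
{Site 1, Site 3}: service 305 + fixed 321 = 626
{Site 1, Site 2, Site 3, Site 4}: service 305 + fixed 548 = 853
(All 15 nonempty subsets were checked; Site 3 only is lowest.)

Minimum total cost: 495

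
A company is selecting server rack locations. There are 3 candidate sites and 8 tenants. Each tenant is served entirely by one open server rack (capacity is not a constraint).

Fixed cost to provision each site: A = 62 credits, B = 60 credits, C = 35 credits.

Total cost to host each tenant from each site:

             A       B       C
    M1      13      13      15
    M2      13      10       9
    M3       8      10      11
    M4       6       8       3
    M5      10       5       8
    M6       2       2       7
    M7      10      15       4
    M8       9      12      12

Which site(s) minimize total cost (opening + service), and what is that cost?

For any fixed open set, each tenant goes to its cheapest open site; total = fixed + service.
{C}: M1→C 15, M2→C 9, M3→C 11, M4→C 3, M5→C 8, M6→C 7, M7→C 4, M8→C 12. Service 69; fixed 35; total 104.
{A}: service 71 + fixed 62 = 133
{B}: service 75 + fixed 60 = 135
{A, B, C}: M1→A 13, M2→C 9, M3→A 8, M4→C 3, M5→B 5, M6→A 2, M7→C 4, M8→A 9. Service 53; fixed 157; total 210.
No other subset beats 104.

Open C only; minimum total cost 104.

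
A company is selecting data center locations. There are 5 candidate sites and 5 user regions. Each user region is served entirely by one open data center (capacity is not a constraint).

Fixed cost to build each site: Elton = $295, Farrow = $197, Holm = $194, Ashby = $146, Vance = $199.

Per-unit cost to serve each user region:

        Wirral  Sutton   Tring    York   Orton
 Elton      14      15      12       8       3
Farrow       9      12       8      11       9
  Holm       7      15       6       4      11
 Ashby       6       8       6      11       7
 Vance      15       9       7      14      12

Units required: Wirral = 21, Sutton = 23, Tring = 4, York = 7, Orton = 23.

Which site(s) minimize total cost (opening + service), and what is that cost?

Open Ashby only; minimum total cost 718.

For any fixed open set, each user region goes to its cheapest open site; total = fixed + service.
{Ashby}: Wirral→Ashby 6·21=126, Sutton→Ashby 8·23=184, Tring→Ashby 6·4=24, York→Ashby 11·7=77, Orton→Ashby 7·23=161. Service 572; fixed 146; total 718.
{Holm, Ashby}: service 523 + fixed 340 = 863
{Elton, Ashby}: Wirral→Ashby 6·21=126, Sutton→Ashby 8·23=184, Tring→Ashby 6·4=24, York→Elton 8·7=56, Orton→Elton 3·23=69. Service 459; fixed 441; total 900.
{Elton, Farrow, Holm, Ashby, Vance}: Wirral→Ashby 6·21=126, Sutton→Ashby 8·23=184, Tring→Holm 6·4=24, York→Holm 4·7=28, Orton→Elton 3·23=69. Service 431; fixed 1031; total 1462.
No other subset beats 718.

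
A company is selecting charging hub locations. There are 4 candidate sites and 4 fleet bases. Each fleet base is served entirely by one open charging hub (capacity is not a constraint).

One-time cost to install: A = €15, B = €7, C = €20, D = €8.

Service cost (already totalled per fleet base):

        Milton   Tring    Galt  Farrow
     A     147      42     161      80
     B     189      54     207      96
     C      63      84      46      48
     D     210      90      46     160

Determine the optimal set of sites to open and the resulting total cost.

For any fixed open set, each fleet base goes to its cheapest open site; total = fixed + service.
{A, C}: Milton→C 63, Tring→A 42, Galt→C 46, Farrow→C 48. Service 199; fixed 35; total 234.
{B, C}: Milton→C 63, Tring→B 54, Galt→C 46, Farrow→C 48. Service 211; fixed 27; total 238.
{A, B, C}: service 199 + fixed 42 = 241
{A, B, C, D}: service 199 + fixed 50 = 249
No other subset beats 234.

Open A and C; minimum total cost 234.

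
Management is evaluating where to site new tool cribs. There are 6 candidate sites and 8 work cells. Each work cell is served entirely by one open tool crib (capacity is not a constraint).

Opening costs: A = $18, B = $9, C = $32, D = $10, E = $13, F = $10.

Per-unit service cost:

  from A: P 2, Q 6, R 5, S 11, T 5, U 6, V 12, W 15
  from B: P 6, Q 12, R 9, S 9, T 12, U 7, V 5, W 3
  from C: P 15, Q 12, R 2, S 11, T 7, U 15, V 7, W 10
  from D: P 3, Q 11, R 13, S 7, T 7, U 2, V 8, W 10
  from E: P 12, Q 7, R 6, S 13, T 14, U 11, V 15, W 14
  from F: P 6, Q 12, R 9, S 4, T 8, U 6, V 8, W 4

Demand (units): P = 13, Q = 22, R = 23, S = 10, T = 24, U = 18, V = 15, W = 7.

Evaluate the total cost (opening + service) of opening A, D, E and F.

Total cost: 668

Each work cell is assigned to its cheapest site among the open ones.
{A, D, E, F}: P→A 2·13=26, Q→A 6·22=132, R→A 5·23=115, S→F 4·10=40, T→A 5·24=120, U→D 2·18=36, V→D 8·15=120, W→F 4·7=28. Service 617; fixed 51; total 668.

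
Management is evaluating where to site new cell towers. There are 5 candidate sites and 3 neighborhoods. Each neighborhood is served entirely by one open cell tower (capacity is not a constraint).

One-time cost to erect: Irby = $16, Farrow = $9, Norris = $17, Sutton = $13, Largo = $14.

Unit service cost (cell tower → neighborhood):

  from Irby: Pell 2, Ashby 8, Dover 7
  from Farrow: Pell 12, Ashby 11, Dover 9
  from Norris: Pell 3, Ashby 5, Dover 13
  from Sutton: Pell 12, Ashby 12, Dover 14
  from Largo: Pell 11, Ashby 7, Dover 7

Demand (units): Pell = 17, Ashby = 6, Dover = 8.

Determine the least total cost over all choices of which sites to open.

For any fixed open set, each neighborhood goes to its cheapest open site; total = fixed + service.
{Irby, Norris}: Pell→Irby 2·17=34, Ashby→Norris 5·6=30, Dover→Irby 7·8=56. Service 120; fixed 33; total 153.
{Irby}: Pell→Irby 2·17=34, Ashby→Irby 8·6=48, Dover→Irby 7·8=56. Service 138; fixed 16; total 154.
{Irby, Farrow, Norris}: Pell→Irby 2·17=34, Ashby→Norris 5·6=30, Dover→Irby 7·8=56. Service 120; fixed 42; total 162.
{Irby, Farrow, Norris, Sutton, Largo}: service 120 + fixed 69 = 189
No other subset beats 153.

Minimum total cost: 153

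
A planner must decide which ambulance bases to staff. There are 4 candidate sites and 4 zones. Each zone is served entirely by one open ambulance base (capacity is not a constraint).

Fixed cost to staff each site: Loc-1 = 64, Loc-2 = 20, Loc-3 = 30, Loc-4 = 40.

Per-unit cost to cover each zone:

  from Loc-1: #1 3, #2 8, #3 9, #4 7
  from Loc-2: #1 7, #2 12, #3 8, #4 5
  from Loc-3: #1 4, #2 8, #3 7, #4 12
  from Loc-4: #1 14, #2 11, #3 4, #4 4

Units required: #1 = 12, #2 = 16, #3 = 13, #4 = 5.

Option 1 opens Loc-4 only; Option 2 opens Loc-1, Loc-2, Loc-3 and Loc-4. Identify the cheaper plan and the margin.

Option 2 is cheaper by 66.

Option 1: {Loc-4}: #1→Loc-4 14·12=168, #2→Loc-4 11·16=176, #3→Loc-4 4·13=52, #4→Loc-4 4·5=20. Service 416; fixed 40; total 456.
Option 2: {Loc-1, Loc-2, Loc-3, Loc-4}: #1→Loc-1 3·12=36, #2→Loc-1 8·16=128, #3→Loc-4 4·13=52, #4→Loc-4 4·5=20. Service 236; fixed 154; total 390.
Difference: |456 − 390| = 66.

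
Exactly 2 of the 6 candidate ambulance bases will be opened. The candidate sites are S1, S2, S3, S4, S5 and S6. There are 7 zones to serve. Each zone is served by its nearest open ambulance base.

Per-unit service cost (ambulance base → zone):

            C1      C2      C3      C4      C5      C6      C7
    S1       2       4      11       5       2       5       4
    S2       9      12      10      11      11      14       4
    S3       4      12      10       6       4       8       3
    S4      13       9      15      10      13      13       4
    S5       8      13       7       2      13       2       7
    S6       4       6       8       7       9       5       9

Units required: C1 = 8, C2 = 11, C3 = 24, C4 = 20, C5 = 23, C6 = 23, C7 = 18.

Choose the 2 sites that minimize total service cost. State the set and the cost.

With exactly 2 open, each zone uses its cheapest among the chosen.
{S1, S5}: C1→S1 2·8=16, C2→S1 4·11=44, C3→S5 7·24=168, C4→S5 2·20=40, C5→S1 2·23=46, C6→S5 2·23=46, C7→S1 4·18=72. Service cost 432.
{S3, S5}: service cost 564
{S1, S6}: service cost 585
Among all 15 size-2 choices, {S1, S5} is lowest.

Choose S1 and S5; total service cost 432.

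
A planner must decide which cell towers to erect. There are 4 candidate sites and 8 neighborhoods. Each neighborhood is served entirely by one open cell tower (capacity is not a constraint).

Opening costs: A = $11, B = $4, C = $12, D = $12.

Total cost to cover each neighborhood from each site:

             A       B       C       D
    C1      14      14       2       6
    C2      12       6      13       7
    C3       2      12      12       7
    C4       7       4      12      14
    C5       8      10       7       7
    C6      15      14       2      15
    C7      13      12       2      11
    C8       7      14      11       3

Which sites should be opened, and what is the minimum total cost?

Open A, B and C; minimum total cost 59.

For any fixed open set, each neighborhood goes to its cheapest open site; total = fixed + service.
{A, B, C}: C1→C 2, C2→B 6, C3→A 2, C4→B 4, C5→C 7, C6→C 2, C7→C 2, C8→A 7. Service 32; fixed 27; total 59.
{B, C, D}: C1→C 2, C2→B 6, C3→D 7, C4→B 4, C5→C 7, C6→C 2, C7→C 2, C8→D 3. Service 33; fixed 28; total 61.
{B, C}: service 46 + fixed 16 = 62
{A, B, C, D}: C1→C 2, C2→B 6, C3→A 2, C4→B 4, C5→C 7, C6→C 2, C7→C 2, C8→D 3. Service 28; fixed 39; total 67.
No other subset beats 59.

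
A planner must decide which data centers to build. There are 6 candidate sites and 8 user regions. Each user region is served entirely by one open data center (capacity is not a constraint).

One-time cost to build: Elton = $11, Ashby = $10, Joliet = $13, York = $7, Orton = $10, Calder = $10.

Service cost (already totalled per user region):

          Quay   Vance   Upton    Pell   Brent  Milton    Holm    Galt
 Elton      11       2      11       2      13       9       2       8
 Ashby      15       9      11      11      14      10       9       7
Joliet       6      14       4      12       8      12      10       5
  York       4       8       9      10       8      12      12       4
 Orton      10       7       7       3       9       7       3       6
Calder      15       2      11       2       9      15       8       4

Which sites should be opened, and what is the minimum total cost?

Open Elton and York; minimum total cost 58.

For any fixed open set, each user region goes to its cheapest open site; total = fixed + service.
{Elton, York}: Quay→York 4, Vance→Elton 2, Upton→York 9, Pell→Elton 2, Brent→York 8, Milton→Elton 9, Holm→Elton 2, Galt→York 4. Service 40; fixed 18; total 58.
{York, Orton}: Quay→York 4, Vance→Orton 7, Upton→Orton 7, Pell→Orton 3, Brent→York 8, Milton→Orton 7, Holm→Orton 3, Galt→York 4. Service 43; fixed 17; total 60.
{Elton, Joliet}: service 38 + fixed 24 = 62
{Elton, Ashby, Joliet, York, Orton, Calder}: Quay→York 4, Vance→Elton 2, Upton→Joliet 4, Pell→Elton 2, Brent→Joliet 8, Milton→Orton 7, Holm→Elton 2, Galt→York 4. Service 33; fixed 61; total 94.
No other subset beats 58.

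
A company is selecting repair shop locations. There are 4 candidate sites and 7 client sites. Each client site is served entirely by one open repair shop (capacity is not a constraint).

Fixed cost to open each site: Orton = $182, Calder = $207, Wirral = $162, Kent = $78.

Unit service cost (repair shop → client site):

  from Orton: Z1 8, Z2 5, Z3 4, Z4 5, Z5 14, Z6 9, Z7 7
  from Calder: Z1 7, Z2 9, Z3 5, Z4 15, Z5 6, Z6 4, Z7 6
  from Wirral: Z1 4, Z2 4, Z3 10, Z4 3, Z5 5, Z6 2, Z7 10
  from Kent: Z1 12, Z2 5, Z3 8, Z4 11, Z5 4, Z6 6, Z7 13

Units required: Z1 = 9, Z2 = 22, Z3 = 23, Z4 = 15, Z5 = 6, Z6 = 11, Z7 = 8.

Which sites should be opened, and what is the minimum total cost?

Open Wirral only; minimum total cost 693.

For any fixed open set, each client site goes to its cheapest open site; total = fixed + service.
{Wirral}: Z1→Wirral 4·9=36, Z2→Wirral 4·22=88, Z3→Wirral 10·23=230, Z4→Wirral 3·15=45, Z5→Wirral 5·6=30, Z6→Wirral 2·11=22, Z7→Wirral 10·8=80. Service 531; fixed 162; total 693.
{Orton, Wirral}: Z1→Wirral 4·9=36, Z2→Wirral 4·22=88, Z3→Orton 4·23=92, Z4→Wirral 3·15=45, Z5→Wirral 5·6=30, Z6→Wirral 2·11=22, Z7→Orton 7·8=56. Service 369; fixed 344; total 713.
{Wirral, Kent}: service 479 + fixed 240 = 719
{Orton, Calder, Wirral, Kent}: service 355 + fixed 629 = 984
No other subset beats 693.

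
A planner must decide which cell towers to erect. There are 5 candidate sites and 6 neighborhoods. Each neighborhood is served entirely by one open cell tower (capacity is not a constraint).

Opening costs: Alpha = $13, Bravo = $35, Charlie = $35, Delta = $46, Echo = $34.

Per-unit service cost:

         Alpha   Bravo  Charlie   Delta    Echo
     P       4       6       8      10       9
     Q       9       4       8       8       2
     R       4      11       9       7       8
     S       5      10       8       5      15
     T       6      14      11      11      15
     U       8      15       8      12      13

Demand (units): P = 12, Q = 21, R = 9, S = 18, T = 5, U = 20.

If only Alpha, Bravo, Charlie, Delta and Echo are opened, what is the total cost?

Total cost: 569

Each neighborhood is assigned to its cheapest site among the open ones.
{Alpha, Bravo, Charlie, Delta, Echo}: P→Alpha 4·12=48, Q→Echo 2·21=42, R→Alpha 4·9=36, S→Alpha 5·18=90, T→Alpha 6·5=30, U→Alpha 8·20=160. Service 406; fixed 163; total 569.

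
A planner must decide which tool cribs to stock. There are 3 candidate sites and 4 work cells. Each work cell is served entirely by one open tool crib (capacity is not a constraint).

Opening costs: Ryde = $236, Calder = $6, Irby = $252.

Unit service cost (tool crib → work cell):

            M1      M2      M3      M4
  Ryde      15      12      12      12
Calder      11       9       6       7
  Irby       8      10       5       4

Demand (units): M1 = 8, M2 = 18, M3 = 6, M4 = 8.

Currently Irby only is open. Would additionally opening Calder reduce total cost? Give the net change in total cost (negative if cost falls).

Yes — net change −12 (cost falls by 12).

Current service cost with {Irby}: 306.
Adding Calder: each work cell re-picks its cheapest; new service cost 288, saving 18.
Extra fixed cost: 6. Net change = 6 − 18 = -12.
(Totals: 558 → 546.)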